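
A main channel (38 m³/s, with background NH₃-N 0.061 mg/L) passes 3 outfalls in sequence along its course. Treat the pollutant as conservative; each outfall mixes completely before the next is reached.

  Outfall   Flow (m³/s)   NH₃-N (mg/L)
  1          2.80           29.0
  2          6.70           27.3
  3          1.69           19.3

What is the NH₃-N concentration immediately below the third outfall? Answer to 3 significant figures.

6.08 mg/L

Outfall 1: combined Q = 40.80 m³/s; C = (38.00·0.06100 + 2.800·29.00)/40.80 = 2.047 mg/L.
Outfall 2: combined Q = 47.50 m³/s; C = (40.80·2.047 + 6.700·27.30)/47.50 = 5.609 mg/L.
Outfall 3: combined Q = 49.19 m³/s; C = (47.50·5.609 + 1.690·19.30)/49.19 = 6.079 mg/L.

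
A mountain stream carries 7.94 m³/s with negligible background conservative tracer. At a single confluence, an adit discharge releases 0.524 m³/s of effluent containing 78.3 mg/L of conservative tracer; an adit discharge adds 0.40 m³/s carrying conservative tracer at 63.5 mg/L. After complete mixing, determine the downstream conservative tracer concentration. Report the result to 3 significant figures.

7.49 mg/L

Flow-weighted average: C = (7.940·0 + 0.5240·78.30 + 0.4000·63.50) / 8.864 = 66.43/8.864 = 7.494 mg/L.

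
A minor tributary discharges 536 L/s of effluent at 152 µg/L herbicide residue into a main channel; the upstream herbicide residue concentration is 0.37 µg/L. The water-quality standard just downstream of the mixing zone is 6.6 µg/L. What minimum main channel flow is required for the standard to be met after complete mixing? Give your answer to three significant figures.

Set C_mix = 6.6: (Q·0.3700 + 536.0·152.0) / (Q + 536.0) = 6.6
→ Q = 536.0·(152.0 − 6.6)/(6.6 − 0.3700) = 12510 L/s.

12500 L/s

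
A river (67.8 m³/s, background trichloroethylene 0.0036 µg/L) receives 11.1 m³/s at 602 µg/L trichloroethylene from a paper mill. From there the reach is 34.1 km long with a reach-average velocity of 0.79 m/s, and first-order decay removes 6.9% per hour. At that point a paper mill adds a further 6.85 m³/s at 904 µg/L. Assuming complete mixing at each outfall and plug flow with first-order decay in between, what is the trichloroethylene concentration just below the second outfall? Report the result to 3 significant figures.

105 µg/L

After mixing, C = (67.80·0.003600 + 11.10·602.0) / 78.90 = 6682/78.90 = 84.70 µg/L; combined flow 78.90 m³/s.
Travel time t = 34.1·1000 / 0.79 = 43160 s = 11.99 h.
6.9%/h lost → k = −ln(1 − 0.069) = 0.07150 h⁻¹.
First-order decay: C = 84.70·exp(−k·t) = 84.70·0.4243 = 35.94 µg/L.
At the second outfall, C = (78.90·35.94 + 6.850·904.0) / (78.90 + 6.850) = 105.3 µg/L.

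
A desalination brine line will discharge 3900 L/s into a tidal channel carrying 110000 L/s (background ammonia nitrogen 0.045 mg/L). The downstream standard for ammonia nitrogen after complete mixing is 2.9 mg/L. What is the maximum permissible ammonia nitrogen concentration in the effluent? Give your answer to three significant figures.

83.4 mg/L

At the limit, (Qr·Cr + Qe·Cₑ)/(Qr + Qe) = 2.9:
Cₑ = (113900·2.9 − 110000·0.04500) / 3900 = 83.43 mg/L.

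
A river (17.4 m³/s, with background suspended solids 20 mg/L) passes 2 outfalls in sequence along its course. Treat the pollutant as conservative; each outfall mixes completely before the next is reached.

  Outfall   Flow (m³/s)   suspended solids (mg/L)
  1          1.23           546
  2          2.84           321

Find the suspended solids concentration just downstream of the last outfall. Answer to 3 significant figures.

89.9 mg/L

Outfall 1: combined Q = 18.63 m³/s; C = (17.40·20.00 + 1.230·546.0)/18.63 = 54.73 mg/L.
Outfall 2: combined Q = 21.47 m³/s; C = (18.63·54.73 + 2.840·321.0)/21.47 = 89.95 mg/L.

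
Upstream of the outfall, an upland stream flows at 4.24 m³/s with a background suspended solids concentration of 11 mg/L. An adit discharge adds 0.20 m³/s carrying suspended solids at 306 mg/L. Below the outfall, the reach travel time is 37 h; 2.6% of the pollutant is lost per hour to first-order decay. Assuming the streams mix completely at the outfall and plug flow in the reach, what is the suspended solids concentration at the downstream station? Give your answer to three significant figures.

9.16 mg/L

Flow-weighted average: C = (4.240·11.00 + 0.2000·306.0) / 4.440 = 107.8/4.440 = 24.29 mg/L.
2.6%/h lost → k = −ln(1 − 0.026) = 0.02634 h⁻¹.
Applying C = C₀e^(−kt): 24.29 × 0.3773 = 9.164 mg/L.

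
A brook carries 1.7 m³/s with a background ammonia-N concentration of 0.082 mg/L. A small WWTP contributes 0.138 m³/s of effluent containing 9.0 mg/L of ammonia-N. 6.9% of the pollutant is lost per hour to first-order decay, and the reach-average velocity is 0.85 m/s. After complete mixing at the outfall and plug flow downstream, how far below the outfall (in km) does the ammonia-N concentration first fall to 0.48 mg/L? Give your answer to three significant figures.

Conservation of mass: C = (1.700·0.08200 + 0.1380·9.000) / 1.838 = 1.381/1.838 = 0.7516 mg/L.
6.9%/h lost → k = −ln(1 − 0.069) = 0.07150 h⁻¹.
Set 0.7516·exp(−k·t) = 0.48 → t = ln(0.7516/0.48)/k = 22580 s = 6.272 h.
Distance = v·t = 0.85·22580 = 19190 m = 19.19 km.

19.2 km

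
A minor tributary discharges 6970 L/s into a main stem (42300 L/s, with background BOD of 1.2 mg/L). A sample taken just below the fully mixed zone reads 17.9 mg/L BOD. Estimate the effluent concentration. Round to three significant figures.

Mass balance: 42300·1.200 + 6970·Cₑ = 49270·17.90
→ Cₑ = (49270·17.90 − 42300·1.200) / 6970 = 119.3 mg/L.

119 mg/L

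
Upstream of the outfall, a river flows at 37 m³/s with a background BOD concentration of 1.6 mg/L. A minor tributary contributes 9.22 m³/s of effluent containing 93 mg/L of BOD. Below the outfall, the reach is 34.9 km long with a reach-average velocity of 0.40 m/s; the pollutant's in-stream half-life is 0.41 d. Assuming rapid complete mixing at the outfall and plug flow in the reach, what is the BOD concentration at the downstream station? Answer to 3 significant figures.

After mixing, C = (37.00·1.600 + 9.220·93.00) / 46.22 = 916.7/46.22 = 19.83 mg/L.
Travel time t = 34.9·1000 / 0.40 = 87250 s = 24.24 h.
Half-life 0.41 d → k = ln 2 / 0.41 = 1.691 d⁻¹.
First-order decay: C = 19.83·exp(−k·t) = 19.83·0.1814 = 3.597 mg/L.

3.60 mg/L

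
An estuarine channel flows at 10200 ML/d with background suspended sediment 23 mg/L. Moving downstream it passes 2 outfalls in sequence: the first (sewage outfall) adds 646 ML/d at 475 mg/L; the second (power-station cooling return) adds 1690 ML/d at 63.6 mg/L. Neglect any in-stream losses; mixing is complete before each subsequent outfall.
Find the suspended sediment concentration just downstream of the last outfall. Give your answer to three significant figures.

Below outfall 1: Q → 10850 ML/d, C = (10200·23.00 + 646.0·475.0)/10850 = 49.92 mg/L.
Below outfall 2: Q → 12540 ML/d, C = (10850·49.92 + 1690·63.60)/12540 = 51.77 mg/L.

51.8 mg/L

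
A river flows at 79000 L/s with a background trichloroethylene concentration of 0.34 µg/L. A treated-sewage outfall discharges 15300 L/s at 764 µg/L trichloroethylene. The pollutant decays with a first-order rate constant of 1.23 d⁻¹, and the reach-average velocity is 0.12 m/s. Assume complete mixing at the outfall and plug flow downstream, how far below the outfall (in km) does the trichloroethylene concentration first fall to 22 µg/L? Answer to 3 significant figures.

After mixing, C = (79000·0.3400 + 15300·764.0) / 94300 = 11720000/94300 = 124.2 µg/L.
Set 124.2·exp(−k·t) = 22 → t = ln(124.2/22)/k = 121600 s = 33.78 h.
Distance = v·t = 0.12·121600 = 14590 m = 14.59 km.

14.6 km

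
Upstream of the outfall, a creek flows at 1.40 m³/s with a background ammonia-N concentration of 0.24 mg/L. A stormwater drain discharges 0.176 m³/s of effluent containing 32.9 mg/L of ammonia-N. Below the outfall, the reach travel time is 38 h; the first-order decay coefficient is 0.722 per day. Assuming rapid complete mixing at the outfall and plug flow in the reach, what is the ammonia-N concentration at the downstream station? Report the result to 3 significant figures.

Conservation of mass: C = (1.400·0.2400 + 0.1760·32.90) / 1.576 = 6.126/1.576 = 3.887 mg/L.
Decay over the reach: 3.887·exp(−kt) = 3.887·0.3188 = 1.239 mg/L.

1.24 mg/L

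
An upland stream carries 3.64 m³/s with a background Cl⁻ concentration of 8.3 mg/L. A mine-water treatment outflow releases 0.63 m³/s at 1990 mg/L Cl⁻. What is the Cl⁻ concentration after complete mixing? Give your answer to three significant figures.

After mixing, C = (3.640·8.300 + 0.6300·1990) / 4.270 = 1284/4.270 = 300.7 mg/L.

301 mg/L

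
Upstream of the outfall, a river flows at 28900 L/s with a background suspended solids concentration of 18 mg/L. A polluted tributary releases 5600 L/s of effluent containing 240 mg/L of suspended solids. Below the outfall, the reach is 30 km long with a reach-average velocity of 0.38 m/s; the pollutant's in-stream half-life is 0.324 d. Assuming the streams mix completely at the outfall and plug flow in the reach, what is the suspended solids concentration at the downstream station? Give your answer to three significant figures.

7.65 mg/L

Conservation of mass: C = (28900·18.00 + 5600·240.0) / 34500 = 1864000/34500 = 54.03 mg/L.
Travel time t = 30·1000 / 0.38 = 78950 s = 21.93 h.
Half-life 0.324 d → k = ln 2 / 0.324 = 2.139 d⁻¹.
First-order decay: C = 54.03·exp(−k·t) = 54.03·0.1416 = 7.651 mg/L.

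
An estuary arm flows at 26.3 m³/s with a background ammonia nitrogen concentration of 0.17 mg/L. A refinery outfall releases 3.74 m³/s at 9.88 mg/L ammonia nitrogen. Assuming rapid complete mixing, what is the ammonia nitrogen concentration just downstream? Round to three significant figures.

Mixed concentration C = ΣQC/ΣQ = (26.30·0.1700 + 3.740·9.880) / 30.04 = 41.42/30.04 = 1.379 mg/L.

1.38 mg/L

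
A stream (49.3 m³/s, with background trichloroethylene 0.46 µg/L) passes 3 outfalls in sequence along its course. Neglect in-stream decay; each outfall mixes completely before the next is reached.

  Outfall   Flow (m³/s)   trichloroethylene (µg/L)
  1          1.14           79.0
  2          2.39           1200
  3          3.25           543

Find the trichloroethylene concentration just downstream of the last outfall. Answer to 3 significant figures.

84.6 µg/L

Below outfall 1: Q → 50.44 m³/s, C = (49.30·0.4600 + 1.140·79.00)/50.44 = 2.235 µg/L.
Below outfall 2: Q → 52.83 m³/s, C = (50.44·2.235 + 2.390·1200)/52.83 = 56.42 µg/L.
Below outfall 3: Q → 56.08 m³/s, C = (52.83·56.42 + 3.250·543.0)/56.08 = 84.62 µg/L.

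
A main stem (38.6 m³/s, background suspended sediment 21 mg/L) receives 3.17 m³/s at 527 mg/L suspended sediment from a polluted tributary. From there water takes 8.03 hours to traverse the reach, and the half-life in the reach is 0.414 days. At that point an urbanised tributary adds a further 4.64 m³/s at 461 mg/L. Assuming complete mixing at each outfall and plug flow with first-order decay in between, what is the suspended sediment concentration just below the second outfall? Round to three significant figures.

76.6 mg/L

After mixing, C = (38.60·21.00 + 3.170·527.0) / 41.77 = 2481/41.77 = 59.40 mg/L; combined flow 41.77 m³/s.
Half-life 0.414 d → k = ln 2 / 0.414 = 1.674 d⁻¹.
After decay, C = 59.40 × e^(−kt) = 59.40 × 0.5711 = 33.92 mg/L.
Second outfall: C = (41.77·33.92 + 4.640·461.0)/46.41 = 76.62 mg/L.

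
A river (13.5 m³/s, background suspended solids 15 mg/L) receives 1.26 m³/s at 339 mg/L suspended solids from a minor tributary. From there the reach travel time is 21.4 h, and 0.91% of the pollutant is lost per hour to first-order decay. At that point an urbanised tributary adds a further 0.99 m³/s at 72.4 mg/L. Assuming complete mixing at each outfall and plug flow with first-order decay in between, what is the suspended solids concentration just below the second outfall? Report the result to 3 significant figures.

37.4 mg/L

After mixing, C = (13.50·15.00 + 1.260·339.0) / 14.76 = 629.6/14.76 = 42.66 mg/L; combined flow 14.76 m³/s.
0.91%/h lost → k = −ln(1 − 0.0091) = 0.009142 h⁻¹.
First-order decay: C = 42.66·exp(−k·t) = 42.66·0.8223 = 35.08 mg/L.
At the second outfall, C = (14.76·35.08 + 0.9900·72.40) / (14.76 + 0.9900) = 37.42 mg/L.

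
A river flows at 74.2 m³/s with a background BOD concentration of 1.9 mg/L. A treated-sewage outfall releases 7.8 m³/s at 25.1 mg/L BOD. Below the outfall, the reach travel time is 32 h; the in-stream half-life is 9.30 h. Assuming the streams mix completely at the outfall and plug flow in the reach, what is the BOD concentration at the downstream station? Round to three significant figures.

Mixed concentration C = ΣQC/ΣQ = (74.20·1.900 + 7.800·25.10) / 82.00 = 336.8/82.00 = 4.107 mg/L.
Half-life 9.30 h → k = ln 2 / 9.30 = 0.07453 h⁻¹ = 1.789 d⁻¹.
First-order decay: C = 4.107·exp(−k·t) = 4.107·0.09209 = 0.3782 mg/L.

0.378 mg/L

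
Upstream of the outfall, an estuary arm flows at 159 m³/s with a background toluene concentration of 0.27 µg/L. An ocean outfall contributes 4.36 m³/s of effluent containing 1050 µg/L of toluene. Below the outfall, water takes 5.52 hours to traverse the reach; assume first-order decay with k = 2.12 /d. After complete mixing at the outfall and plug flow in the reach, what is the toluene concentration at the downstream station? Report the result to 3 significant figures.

17.4 µg/L

Mass balance: C = (159.0·0.2700 + 4.360·1050) / 163.4 = 4621/163.4 = 28.29 µg/L.
Applying C = C₀e^(−kt): 28.29 × 0.6141 = 17.37 µg/L.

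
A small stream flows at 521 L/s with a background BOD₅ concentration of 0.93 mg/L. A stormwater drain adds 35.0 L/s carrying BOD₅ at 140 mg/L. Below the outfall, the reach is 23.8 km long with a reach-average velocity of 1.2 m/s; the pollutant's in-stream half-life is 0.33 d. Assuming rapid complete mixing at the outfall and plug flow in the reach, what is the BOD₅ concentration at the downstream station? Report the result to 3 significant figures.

After mixing, C = (521.0·0.9300 + 35.00·140.0) / 556.0 = 5385/556.0 = 9.684 mg/L.
Travel time t = 23.8·1000 / 1.2 = 19830 s = 5.509 h.
Half-life 0.33 d → k = ln 2 / 0.33 = 2.100 d⁻¹.
Decay over the reach: 9.684·exp(−kt) = 9.684·0.6174 = 5.980 mg/L.

5.98 mg/L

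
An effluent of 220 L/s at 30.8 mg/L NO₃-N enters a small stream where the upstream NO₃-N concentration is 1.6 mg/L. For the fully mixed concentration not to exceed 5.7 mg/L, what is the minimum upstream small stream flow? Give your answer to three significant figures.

Set C_mix = 5.7: (Q·1.600 + 220.0·30.80) / (Q + 220.0) = 5.7
→ Q = 220.0·(30.80 − 5.7)/(5.7 − 1.600) = 1347 L/s.

1350 L/s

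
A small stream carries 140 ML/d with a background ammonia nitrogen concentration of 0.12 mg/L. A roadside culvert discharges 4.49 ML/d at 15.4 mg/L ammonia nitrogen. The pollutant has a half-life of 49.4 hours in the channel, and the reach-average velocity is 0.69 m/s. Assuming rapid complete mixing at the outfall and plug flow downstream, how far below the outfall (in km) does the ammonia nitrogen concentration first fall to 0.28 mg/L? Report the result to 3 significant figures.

133 km

Mixed concentration C = ΣQC/ΣQ = (140.0·0.1200 + 4.490·15.40) / 144.5 = 85.95/144.5 = 0.5948 mg/L.
Half-life 49.4 h → k = ln 2 / 49.4 = 0.01403 h⁻¹ = 0.3368 d⁻¹.
Set 0.5948·exp(−k·t) = 0.28 → t = ln(0.5948/0.28)/k = 193300 s = 53.70 h.
Distance = v·t = 0.69·193300 = 133400 m = 133.4 km.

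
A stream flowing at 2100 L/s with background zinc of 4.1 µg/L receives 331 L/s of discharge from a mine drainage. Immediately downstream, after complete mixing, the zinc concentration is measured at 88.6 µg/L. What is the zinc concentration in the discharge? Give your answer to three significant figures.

Mass balance: 2100·4.100 + 331.0·Cₑ = 2431·88.60
→ Cₑ = (2431·88.60 − 2100·4.100) / 331.0 = 624.7 µg/L.

625 µg/L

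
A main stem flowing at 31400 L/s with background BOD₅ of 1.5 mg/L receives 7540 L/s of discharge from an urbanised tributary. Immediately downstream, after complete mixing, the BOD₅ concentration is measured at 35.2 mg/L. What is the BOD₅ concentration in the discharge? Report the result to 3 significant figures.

176 mg/L

Mass balance: 31400·1.500 + 7540·Cₑ = 38940·35.20
→ Cₑ = (38940·35.20 − 31400·1.500) / 7540 = 175.5 mg/L.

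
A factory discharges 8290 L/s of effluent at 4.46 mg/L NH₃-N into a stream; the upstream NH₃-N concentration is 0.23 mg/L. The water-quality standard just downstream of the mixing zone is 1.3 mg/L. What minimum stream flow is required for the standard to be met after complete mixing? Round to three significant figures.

24500 L/s

Set C_mix = 1.3: (Q·0.2300 + 8290·4.460) / (Q + 8290) = 1.3
→ Q = 8290·(4.460 − 1.3)/(1.3 − 0.2300) = 24480 L/s.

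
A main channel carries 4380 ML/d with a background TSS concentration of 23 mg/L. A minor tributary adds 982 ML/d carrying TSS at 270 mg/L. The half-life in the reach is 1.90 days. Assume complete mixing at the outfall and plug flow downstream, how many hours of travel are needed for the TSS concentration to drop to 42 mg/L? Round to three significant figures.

31.9 h

Conservation of mass: C = (4380·23.00 + 982.0·270.0) / 5362 = 365900/5362 = 68.24 mg/L.
Half-life 1.90 d → k = ln 2 / 1.90 = 0.3648 d⁻¹.
68.24·exp(−k·t) = 42 → t = ln(68.24/42)/k = 114900 s = 31.93 h.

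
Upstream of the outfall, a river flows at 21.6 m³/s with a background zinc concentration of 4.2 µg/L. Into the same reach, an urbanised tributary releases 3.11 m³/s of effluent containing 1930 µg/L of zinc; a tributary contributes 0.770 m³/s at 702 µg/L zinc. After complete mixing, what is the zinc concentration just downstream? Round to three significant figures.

Mixed concentration C = ΣQC/ΣQ = (21.60·4.200 + 3.110·1930 + 0.7700·702.0) / 25.48 = 6634/25.48 = 260.3 µg/L.

260 µg/L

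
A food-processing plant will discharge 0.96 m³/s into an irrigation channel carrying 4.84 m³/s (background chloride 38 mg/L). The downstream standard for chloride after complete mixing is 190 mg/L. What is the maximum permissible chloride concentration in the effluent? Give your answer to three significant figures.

At the limit, (Qr·Cr + Qe·Cₑ)/(Qr + Qe) = 190:
Cₑ = (5.800·190 − 4.840·38.00) / 0.9600 = 956.3 mg/L.

956 mg/L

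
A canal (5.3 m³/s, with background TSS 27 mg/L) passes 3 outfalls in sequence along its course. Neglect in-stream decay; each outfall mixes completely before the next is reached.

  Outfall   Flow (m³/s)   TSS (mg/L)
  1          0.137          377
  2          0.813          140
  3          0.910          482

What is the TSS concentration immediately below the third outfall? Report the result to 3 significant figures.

After outfall 1: Q = 5.300 + 0.1370 = 5.437 m³/s; C = (5.300·27.00 + 0.1370·377.0)/5.437 = 35.82 mg/L.
After outfall 2: Q = 5.437 + 0.8130 = 6.250 m³/s; C = (5.437·35.82 + 0.8130·140.0)/6.250 = 49.37 mg/L.
After outfall 3: Q = 6.250 + 0.9100 = 7.160 m³/s; C = (6.250·49.37 + 0.9100·482.0)/7.160 = 104.4 mg/L.

104 mg/L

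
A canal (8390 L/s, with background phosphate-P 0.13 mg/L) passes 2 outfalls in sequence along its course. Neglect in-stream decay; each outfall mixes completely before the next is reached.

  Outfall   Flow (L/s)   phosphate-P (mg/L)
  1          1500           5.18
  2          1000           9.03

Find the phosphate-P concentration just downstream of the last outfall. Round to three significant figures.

Below outfall 1: Q → 9890 L/s, C = (8390·0.1300 + 1500·5.180)/9890 = 0.8959 mg/L.
Below outfall 2: Q → 10890 L/s, C = (9890·0.8959 + 1000·9.030)/10890 = 1.643 mg/L.

1.64 mg/L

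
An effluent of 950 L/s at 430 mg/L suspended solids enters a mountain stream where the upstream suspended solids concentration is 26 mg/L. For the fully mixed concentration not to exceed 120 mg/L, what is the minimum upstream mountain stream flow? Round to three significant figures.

3130 L/s

Set C_mix = 120: (Q·26.00 + 950.0·430.0) / (Q + 950.0) = 120
→ Q = 950.0·(430.0 − 120)/(120 − 26.00) = 3133 L/s.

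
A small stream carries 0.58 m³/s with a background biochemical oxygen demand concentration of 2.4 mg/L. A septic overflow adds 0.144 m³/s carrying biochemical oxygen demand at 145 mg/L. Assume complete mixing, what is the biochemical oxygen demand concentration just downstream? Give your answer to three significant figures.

Mass balance: C = (0.5800·2.400 + 0.1440·145.0) / 0.7240 = 22.27/0.7240 = 30.76 mg/L.

30.8 mg/L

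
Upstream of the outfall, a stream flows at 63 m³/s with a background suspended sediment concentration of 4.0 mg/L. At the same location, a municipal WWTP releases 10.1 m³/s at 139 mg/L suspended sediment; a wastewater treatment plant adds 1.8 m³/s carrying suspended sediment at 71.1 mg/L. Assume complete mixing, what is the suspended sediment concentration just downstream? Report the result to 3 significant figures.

Mixed concentration C = ΣQC/ΣQ = (63.00·4.000 + 10.10·139.0 + 1.800·71.10) / 74.90 = 1784/74.90 = 23.82 mg/L.

23.8 mg/L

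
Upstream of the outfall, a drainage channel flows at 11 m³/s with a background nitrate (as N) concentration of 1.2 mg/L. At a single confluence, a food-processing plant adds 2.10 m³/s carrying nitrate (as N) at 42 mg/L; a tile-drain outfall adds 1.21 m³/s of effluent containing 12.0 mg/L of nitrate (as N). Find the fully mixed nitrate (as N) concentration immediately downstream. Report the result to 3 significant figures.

8.10 mg/L

Mixed concentration C = ΣQC/ΣQ = (11.00·1.200 + 2.100·42.00 + 1.210·12.00) / 14.31 = 115.9/14.31 = 8.101 mg/L.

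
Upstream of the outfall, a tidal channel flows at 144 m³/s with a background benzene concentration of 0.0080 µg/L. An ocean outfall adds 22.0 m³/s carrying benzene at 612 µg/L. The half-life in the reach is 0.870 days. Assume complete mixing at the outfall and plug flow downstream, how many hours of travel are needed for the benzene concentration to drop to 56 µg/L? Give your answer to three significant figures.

Conservation of mass: C = (144.0·0.008000 + 22.00·612.0) / 166.0 = 13470/166.0 = 81.12 µg/L.
Half-life 0.870 d → k = ln 2 / 0.870 = 0.7967 d⁻¹.
81.12·exp(−k·t) = 56 → t = ln(81.12/56)/k = 40180 s = 11.16 h.

11.2 h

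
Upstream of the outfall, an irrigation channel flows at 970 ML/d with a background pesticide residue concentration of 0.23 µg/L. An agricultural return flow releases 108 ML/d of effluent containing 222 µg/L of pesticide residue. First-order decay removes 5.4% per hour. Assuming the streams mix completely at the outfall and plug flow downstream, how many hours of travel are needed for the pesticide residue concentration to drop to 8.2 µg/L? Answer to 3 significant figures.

Mixed concentration C = ΣQC/ΣQ = (970.0·0.2300 + 108.0·222.0) / 1078 = 24200/1078 = 22.45 µg/L.
5.4%/h lost → k = −ln(1 − 0.054) = 0.05551 h⁻¹.
22.45·exp(−k·t) = 8.2 → t = ln(22.45/8.2)/k = 65310 s = 18.14 h.

18.1 h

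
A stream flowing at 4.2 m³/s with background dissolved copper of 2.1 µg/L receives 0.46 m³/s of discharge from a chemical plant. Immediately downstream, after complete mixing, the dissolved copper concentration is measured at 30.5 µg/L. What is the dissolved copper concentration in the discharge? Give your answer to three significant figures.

290 µg/L

Mass balance: 4.200·2.100 + 0.4600·Cₑ = 4.660·30.50
→ Cₑ = (4.660·30.50 − 4.200·2.100) / 0.4600 = 289.8 µg/L.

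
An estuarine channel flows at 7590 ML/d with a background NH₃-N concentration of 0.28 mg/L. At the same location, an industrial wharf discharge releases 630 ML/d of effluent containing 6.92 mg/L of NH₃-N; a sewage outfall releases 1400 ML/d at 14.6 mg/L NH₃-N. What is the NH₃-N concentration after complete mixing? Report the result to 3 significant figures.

2.80 mg/L

Flow-weighted average: C = (7590·0.2800 + 630.0·6.920 + 1400·14.60) / 9620 = 26920/9620 = 2.799 mg/L.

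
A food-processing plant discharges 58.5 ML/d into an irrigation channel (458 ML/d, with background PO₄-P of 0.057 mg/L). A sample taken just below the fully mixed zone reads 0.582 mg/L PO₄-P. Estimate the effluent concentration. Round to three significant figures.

4.69 mg/L

Mass balance: 458.0·0.05700 + 58.50·Cₑ = 516.5·0.5820
→ Cₑ = (516.5·0.5820 − 458.0·0.05700) / 58.50 = 4.692 mg/L.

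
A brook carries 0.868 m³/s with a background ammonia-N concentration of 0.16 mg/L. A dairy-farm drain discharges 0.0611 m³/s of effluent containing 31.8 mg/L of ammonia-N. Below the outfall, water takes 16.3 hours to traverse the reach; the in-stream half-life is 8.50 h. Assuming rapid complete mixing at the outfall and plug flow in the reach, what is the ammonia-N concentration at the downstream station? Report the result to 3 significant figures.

Mixed concentration C = ΣQC/ΣQ = (0.8680·0.1600 + 0.06110·31.80) / 0.9291 = 2.082/0.9291 = 2.241 mg/L.
Half-life 8.50 h → k = ln 2 / 8.50 = 0.08155 h⁻¹ = 1.957 d⁻¹.
Decay over the reach: 2.241·exp(−kt) = 2.241·0.2647 = 0.5931 mg/L.

0.593 mg/L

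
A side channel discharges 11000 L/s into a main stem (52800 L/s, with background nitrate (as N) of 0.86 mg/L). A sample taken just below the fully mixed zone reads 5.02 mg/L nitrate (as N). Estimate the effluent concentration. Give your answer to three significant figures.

Mass balance: 52800·0.8600 + 11000·Cₑ = 63800·5.020
→ Cₑ = (63800·5.020 − 52800·0.8600) / 11000 = 24.99 mg/L.

25.0 mg/L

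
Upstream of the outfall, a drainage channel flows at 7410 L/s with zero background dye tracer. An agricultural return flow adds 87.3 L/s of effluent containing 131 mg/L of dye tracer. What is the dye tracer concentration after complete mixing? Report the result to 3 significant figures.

1.53 mg/L

Mixed concentration C = ΣQC/ΣQ = (7410·0 + 87.30·131.0) / 7497 = 11440/7497 = 1.525 mg/L.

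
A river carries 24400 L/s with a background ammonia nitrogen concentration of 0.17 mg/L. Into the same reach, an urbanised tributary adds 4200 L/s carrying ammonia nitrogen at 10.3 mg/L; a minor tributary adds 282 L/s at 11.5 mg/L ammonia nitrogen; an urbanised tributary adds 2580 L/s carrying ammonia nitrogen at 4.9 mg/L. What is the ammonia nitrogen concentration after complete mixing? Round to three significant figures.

2.01 mg/L

Mass balance: C = (24400·0.1700 + 4200·10.30 + 282.0·11.50 + 2580·4.900) / 31460 = 63290/31460 = 2.012 mg/L.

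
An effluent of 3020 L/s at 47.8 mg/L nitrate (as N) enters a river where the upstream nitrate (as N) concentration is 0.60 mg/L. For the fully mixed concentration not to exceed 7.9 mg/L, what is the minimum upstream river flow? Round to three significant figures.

16500 L/s

Set C_mix = 7.9: (Q·0.6000 + 3020·47.80) / (Q + 3020) = 7.9
→ Q = 3020·(47.80 − 7.9)/(7.9 − 0.6000) = 16510 L/s.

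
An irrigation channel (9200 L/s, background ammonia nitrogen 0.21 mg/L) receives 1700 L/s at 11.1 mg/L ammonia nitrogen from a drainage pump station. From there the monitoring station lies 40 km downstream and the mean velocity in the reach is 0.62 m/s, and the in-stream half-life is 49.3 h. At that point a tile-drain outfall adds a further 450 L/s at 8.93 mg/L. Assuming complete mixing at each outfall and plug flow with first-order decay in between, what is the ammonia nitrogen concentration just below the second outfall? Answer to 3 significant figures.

Flow-weighted average: C = (9200·0.2100 + 1700·11.10) / 10900 = 20800/10900 = 1.908 mg/L; combined flow 10900 L/s.
Travel time t = 40·1000 / 0.62 = 64520 s = 17.92 h.
Half-life 49.3 h → k = ln 2 / 49.3 = 0.01406 h⁻¹ = 0.3374 d⁻¹.
First-order decay: C = 1.908·exp(−k·t) = 1.908·0.7773 = 1.483 mg/L.
At the second outfall, C = (10900·1.483 + 450.0·8.930) / (10900 + 450.0) = 1.779 mg/L.

1.78 mg/L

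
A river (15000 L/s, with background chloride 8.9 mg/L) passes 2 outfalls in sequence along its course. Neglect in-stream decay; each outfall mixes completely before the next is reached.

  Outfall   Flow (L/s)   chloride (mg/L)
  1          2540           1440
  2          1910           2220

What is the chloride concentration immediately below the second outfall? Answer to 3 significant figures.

After outfall 1: Q = 15000 + 2540 = 17540 L/s; C = (15000·8.900 + 2540·1440)/17540 = 216.1 mg/L.
After outfall 2: Q = 17540 + 1910 = 19450 L/s; C = (17540·216.1 + 1910·2220)/19450 = 412.9 mg/L.

413 mg/L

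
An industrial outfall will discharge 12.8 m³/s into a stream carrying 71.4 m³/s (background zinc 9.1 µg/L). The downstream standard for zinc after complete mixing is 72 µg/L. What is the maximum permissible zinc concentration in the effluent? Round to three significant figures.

At the limit, (Qr·Cr + Qe·Cₑ)/(Qr + Qe) = 72:
Cₑ = (84.20·72 − 71.40·9.100) / 12.80 = 422.9 µg/L.

423 µg/L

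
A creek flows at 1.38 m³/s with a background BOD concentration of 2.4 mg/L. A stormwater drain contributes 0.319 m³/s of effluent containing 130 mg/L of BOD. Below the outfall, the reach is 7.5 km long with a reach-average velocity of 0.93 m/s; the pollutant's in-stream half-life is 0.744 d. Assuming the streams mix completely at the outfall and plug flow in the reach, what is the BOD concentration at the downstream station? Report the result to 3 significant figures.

Flow-weighted average: C = (1.380·2.400 + 0.3190·130.0) / 1.699 = 44.78/1.699 = 26.36 mg/L.
Travel time t = 7.5·1000 / 0.93 = 8065 s = 2.240 h.
Half-life 0.744 d → k = ln 2 / 0.744 = 0.9316 d⁻¹.
After decay, C = 26.36 × e^(−kt) = 26.36 × 0.9167 = 24.16 mg/L.

24.2 mg/L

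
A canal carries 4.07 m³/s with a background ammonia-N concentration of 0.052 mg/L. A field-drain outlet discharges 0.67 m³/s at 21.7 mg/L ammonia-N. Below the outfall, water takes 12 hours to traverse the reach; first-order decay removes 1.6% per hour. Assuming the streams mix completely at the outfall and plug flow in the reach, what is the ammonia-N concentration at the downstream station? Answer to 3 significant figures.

Mass balance: C = (4.070·0.05200 + 0.6700·21.70) / 4.740 = 14.75/4.740 = 3.112 mg/L.
1.6%/h lost → k = −ln(1 − 0.016) = 0.01613 h⁻¹.
After decay, C = 3.112 × e^(−kt) = 3.112 × 0.8240 = 2.564 mg/L.

2.56 mg/L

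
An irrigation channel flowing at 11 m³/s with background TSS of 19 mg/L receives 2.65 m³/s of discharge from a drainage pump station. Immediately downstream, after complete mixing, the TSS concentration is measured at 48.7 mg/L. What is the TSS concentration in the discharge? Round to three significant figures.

Mass balance: 11.00·19.00 + 2.650·Cₑ = 13.65·48.70
→ Cₑ = (13.65·48.70 − 11.00·19.00) / 2.650 = 172.0 mg/L.

172 mg/L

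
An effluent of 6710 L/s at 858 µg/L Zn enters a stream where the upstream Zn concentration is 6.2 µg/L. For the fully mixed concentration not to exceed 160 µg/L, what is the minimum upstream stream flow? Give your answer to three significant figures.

Set C_mix = 160: (Q·6.200 + 6710·858.0) / (Q + 6710) = 160
→ Q = 6710·(858.0 − 160)/(160 − 6.200) = 30450 L/s.

30500 L/s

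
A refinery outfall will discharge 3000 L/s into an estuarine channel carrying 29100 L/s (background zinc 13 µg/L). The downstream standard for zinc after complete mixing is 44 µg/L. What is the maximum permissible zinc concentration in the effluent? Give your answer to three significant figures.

At the limit, (Qr·Cr + Qe·Cₑ)/(Qr + Qe) = 44:
Cₑ = (32100·44 − 29100·13.00) / 3000 = 344.7 µg/L.

345 µg/L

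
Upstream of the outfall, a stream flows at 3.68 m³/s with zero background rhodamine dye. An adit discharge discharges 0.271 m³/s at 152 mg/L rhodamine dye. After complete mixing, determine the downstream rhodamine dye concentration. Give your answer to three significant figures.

10.4 mg/L

Mixed concentration C = ΣQC/ΣQ = (3.680·0 + 0.2710·152.0) / 3.951 = 41.19/3.951 = 10.43 mg/L.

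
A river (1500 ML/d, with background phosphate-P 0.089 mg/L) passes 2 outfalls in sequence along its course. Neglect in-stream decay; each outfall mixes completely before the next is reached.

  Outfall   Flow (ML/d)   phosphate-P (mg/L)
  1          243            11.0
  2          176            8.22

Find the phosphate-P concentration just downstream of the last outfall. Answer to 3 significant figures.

Outfall 1: combined Q = 1743 ML/d; C = (1500·0.08900 + 243.0·11.00)/1743 = 1.610 mg/L.
Outfall 2: combined Q = 1919 ML/d; C = (1743·1.610 + 176.0·8.220)/1919 = 2.216 mg/L.

2.22 mg/L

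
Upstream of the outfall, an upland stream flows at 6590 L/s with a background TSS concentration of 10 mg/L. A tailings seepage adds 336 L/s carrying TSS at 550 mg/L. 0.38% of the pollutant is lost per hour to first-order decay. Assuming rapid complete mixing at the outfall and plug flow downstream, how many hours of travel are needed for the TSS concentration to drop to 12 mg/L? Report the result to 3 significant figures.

290 h

Conservation of mass: C = (6590·10.00 + 336.0·550.0) / 6926 = 250700/6926 = 36.20 mg/L.
0.38%/h lost → k = −ln(1 − 0.0038) = 0.003807 h⁻¹.
36.20·exp(−k·t) = 12 → t = ln(36.20/12)/k = 1044000 s = 290.0 h.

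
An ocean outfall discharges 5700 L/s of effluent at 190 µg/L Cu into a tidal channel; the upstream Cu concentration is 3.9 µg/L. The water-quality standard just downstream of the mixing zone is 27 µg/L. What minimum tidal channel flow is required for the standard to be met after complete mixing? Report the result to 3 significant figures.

40200 L/s

Set C_mix = 27: (Q·3.900 + 5700·190.0) / (Q + 5700) = 27
→ Q = 5700·(190.0 − 27)/(27 − 3.900) = 40220 L/s.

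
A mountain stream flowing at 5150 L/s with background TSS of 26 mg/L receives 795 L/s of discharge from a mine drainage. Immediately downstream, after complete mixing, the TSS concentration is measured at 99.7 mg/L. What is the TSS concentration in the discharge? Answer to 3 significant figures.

Mass balance: 5150·26.00 + 795.0·Cₑ = 5945·99.70
→ Cₑ = (5945·99.70 − 5150·26.00) / 795.0 = 577.1 mg/L.

577 mg/L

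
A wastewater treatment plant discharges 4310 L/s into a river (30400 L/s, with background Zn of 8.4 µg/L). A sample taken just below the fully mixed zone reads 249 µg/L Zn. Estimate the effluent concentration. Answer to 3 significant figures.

Mass balance: 30400·8.400 + 4310·Cₑ = 34710·249.0
→ Cₑ = (34710·249.0 − 30400·8.400) / 4310 = 1946 µg/L.

1950 µg/L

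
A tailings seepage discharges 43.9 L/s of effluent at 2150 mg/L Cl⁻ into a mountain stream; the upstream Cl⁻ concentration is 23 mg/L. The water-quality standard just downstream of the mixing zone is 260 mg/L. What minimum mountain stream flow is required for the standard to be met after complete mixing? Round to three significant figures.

Set C_mix = 260: (Q·23.00 + 43.90·2150) / (Q + 43.90) = 260
→ Q = 43.90·(2150 − 260)/(260 − 23.00) = 350.1 L/s.

350 L/s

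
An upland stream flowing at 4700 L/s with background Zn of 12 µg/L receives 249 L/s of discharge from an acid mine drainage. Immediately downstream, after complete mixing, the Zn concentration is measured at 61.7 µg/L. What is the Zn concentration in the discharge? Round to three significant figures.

1000 µg/L

Mass balance: 4700·12.00 + 249.0·Cₑ = 4949·61.70
→ Cₑ = (4949·61.70 − 4700·12.00) / 249.0 = 999.8 µg/L.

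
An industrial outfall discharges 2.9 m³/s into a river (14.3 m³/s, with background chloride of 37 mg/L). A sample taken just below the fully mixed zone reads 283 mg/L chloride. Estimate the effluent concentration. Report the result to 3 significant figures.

1500 mg/L

Mass balance: 14.30·37.00 + 2.900·Cₑ = 17.20·283.0
→ Cₑ = (17.20·283.0 − 14.30·37.00) / 2.900 = 1496 mg/L.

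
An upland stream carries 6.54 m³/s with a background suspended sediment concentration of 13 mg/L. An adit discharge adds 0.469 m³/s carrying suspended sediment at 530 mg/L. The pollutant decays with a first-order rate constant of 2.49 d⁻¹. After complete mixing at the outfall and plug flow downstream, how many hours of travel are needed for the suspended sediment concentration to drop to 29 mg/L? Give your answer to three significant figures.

4.78 h

Flow-weighted average: C = (6.540·13.00 + 0.4690·530.0) / 7.009 = 333.6/7.009 = 47.59 mg/L.
47.59·exp(−k·t) = 29 → t = ln(47.59/29)/k = 17190 s = 4.775 h.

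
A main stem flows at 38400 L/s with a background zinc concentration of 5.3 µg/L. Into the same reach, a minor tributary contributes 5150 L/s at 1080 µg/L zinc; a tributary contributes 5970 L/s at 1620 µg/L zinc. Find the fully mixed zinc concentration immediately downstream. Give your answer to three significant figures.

Mixed concentration C = ΣQC/ΣQ = (38400·5.300 + 5150·1080 + 5970·1620) / 49520 = 15440000/49520 = 311.7 µg/L.

312 µg/L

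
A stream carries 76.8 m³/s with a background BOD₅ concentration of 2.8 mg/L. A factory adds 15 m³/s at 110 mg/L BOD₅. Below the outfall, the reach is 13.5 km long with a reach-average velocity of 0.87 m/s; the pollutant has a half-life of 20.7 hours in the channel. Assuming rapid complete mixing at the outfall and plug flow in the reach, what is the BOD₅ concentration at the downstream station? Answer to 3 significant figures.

17.6 mg/L

Mixed concentration C = ΣQC/ΣQ = (76.80·2.800 + 15.00·110.0) / 91.80 = 1865/91.80 = 20.32 mg/L.
Travel time t = 13.5·1000 / 0.87 = 15520 s = 4.310 h.
Half-life 20.7 h → k = ln 2 / 20.7 = 0.03349 h⁻¹ = 0.8036 d⁻¹.
First-order decay: C = 20.32·exp(−k·t) = 20.32·0.8656 = 17.59 mg/L.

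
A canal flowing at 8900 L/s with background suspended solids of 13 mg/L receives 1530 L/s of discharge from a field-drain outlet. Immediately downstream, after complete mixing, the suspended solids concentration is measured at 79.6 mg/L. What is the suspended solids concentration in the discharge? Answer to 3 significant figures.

Mass balance: 8900·13.00 + 1530·Cₑ = 10430·79.60
→ Cₑ = (10430·79.60 − 8900·13.00) / 1530 = 467.0 mg/L.

467 mg/L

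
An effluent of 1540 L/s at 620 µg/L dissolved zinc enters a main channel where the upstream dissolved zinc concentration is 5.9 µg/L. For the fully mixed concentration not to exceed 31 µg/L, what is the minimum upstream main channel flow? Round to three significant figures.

36100 L/s

Set C_mix = 31: (Q·5.900 + 1540·620.0) / (Q + 1540) = 31
→ Q = 1540·(620.0 − 31)/(31 − 5.900) = 36140 L/s.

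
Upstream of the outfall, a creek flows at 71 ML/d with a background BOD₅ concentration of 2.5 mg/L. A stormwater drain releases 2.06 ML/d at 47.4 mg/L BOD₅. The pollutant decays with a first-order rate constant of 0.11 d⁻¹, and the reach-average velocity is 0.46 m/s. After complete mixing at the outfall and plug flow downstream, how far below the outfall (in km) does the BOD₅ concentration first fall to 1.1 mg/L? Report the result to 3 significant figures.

Mass balance: C = (71.00·2.500 + 2.060·47.40) / 73.06 = 275.1/73.06 = 3.766 mg/L.
Set 3.766·exp(−k·t) = 1.1 → t = ln(3.766/1.1)/k = 966700 s = 268.5 h.
Distance = v·t = 0.46·966700 = 444700 m = 444.7 km.

445 km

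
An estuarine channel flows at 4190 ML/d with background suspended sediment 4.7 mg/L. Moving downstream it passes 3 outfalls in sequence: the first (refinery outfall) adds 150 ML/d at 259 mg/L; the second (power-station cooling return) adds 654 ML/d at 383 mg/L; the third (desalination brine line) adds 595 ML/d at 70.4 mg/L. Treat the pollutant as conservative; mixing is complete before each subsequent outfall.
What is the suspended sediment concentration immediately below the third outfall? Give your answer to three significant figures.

Outfall 1: combined Q = 4340 ML/d; C = (4190·4.700 + 150.0·259.0)/4340 = 13.49 mg/L.
Outfall 2: combined Q = 4994 ML/d; C = (4340·13.49 + 654.0·383.0)/4994 = 61.88 mg/L.
Outfall 3: combined Q = 5589 ML/d; C = (4994·61.88 + 595.0·70.40)/5589 = 62.79 mg/L.

62.8 mg/L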